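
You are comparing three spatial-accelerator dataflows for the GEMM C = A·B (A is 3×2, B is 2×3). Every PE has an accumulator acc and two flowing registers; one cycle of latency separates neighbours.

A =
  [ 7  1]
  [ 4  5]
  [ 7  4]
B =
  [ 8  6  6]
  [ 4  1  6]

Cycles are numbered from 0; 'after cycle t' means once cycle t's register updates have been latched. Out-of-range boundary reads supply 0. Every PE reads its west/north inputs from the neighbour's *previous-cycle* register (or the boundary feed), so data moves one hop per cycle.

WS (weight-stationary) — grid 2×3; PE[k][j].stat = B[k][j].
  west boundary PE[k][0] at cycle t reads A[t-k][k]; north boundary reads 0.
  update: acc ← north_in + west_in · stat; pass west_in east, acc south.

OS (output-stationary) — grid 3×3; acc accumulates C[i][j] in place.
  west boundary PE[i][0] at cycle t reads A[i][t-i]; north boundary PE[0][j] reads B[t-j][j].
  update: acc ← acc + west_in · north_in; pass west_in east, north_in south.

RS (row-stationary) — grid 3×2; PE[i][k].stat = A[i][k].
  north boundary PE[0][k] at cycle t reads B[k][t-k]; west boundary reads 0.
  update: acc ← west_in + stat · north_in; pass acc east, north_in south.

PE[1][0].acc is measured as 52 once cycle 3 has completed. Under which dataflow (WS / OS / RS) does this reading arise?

WS [2×3] PE[1][0] across cycles:
  cycle 0: PE[1][0] → acc 0, east 0, south 0
  cycle 1: PE[1][0] → acc 60, east 1, south 60
  cycle 2: PE[1][0] → acc 52, east 5, south 52
  cycle 3: PE[1][0] → acc 72, east 4, south 72
OS [3×3] PE[1][0] across cycles:
  cycle 0: PE[1][0] → acc 0, east 0, south 0
  cycle 1: PE[1][0] → acc 32, east 4, south 8
  cycle 2: PE[1][0] → acc 52, east 5, south 4
  cycle 3: PE[1][0] → acc 52, east 0, south 0
RS [3×2] PE[1][0] across cycles:
  cycle 0: PE[1][0] → acc 0, east 0, south 0
  cycle 1: PE[1][0] → acc 32, east 32, south 8
  cycle 2: PE[1][0] → acc 24, east 24, south 6
  cycle 3: PE[1][0] → acc 24, east 24, south 6

dataflow = OS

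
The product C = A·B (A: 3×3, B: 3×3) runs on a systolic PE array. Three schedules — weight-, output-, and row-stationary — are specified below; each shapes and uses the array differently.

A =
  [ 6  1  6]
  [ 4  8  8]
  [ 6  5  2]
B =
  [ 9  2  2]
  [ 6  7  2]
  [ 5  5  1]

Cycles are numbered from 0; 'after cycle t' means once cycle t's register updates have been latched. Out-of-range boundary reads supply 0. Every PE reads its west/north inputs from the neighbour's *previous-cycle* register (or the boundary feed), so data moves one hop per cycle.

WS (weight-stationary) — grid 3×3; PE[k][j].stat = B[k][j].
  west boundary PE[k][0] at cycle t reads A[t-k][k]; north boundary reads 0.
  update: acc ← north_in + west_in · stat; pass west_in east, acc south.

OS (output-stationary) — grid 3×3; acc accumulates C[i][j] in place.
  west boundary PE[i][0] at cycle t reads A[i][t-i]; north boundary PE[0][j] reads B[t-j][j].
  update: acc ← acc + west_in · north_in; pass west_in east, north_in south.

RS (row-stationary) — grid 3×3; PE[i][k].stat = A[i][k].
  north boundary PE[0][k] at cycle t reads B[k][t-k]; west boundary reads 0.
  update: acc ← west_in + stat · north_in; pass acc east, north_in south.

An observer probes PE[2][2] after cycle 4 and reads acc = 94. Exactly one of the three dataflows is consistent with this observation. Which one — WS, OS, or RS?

WS [3×3] PE[2][2] across cycles:
  @0  [2,2]  acc 0  |  →0  ↓0
  @1  [2,2]  acc 0  |  →0  ↓0
  @2  [2,2]  acc 0  |  →0  ↓0
  @3  [2,2]  acc 0  |  →0  ↓0
  @4  [2,2]  acc 20  |  →6  ↓20
OS [3×3] PE[2][2] across cycles:
  @0  [2,2]  acc 0  |  →0  ↓0
  @1  [2,2]  acc 0  |  →0  ↓0
  @2  [2,2]  acc 0  |  →0  ↓0
  @3  [2,2]  acc 0  |  →0  ↓0
  @4  [2,2]  acc 12  |  →6  ↓2
RS [3×3] PE[2][2] across cycles:
  @0  [2,2]  acc 0  |  →0  ↓0
  @1  [2,2]  acc 0  |  →0  ↓0
  @2  [2,2]  acc 0  |  →0  ↓0
  @3  [2,2]  acc 0  |  →0  ↓0
  @4  [2,2]  acc 94  |  →94  ↓5

dataflow = RS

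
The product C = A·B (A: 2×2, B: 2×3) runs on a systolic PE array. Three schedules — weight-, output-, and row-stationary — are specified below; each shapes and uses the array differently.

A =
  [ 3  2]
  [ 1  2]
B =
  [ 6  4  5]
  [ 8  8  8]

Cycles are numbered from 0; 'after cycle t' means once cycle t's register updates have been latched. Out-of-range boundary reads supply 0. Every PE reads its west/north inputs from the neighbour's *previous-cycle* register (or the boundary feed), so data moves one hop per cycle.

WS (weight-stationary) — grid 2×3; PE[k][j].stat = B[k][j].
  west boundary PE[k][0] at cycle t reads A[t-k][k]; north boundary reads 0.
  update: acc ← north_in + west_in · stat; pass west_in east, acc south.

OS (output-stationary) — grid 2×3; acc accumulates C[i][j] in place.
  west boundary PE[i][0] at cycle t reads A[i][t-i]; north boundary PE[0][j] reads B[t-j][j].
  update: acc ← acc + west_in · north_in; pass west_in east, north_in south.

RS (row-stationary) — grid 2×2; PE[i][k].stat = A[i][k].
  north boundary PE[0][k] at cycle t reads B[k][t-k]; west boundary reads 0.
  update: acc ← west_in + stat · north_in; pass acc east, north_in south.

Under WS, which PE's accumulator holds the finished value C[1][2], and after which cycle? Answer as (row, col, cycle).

(row, col, cycle) = (1, 2, 4)

Under WS, C[1][2] lands at PE[1][2]:
  t=0 PE[1][2]: acc=0 h=0 v=0
  t=1 PE[1][2]: acc=0 h=0 v=0
  t=2 PE[1][2]: acc=0 h=0 v=0
  t=3 PE[1][2]: acc=31 h=2 v=31
  t=4 PE[1][2]: acc=21 h=2 v=21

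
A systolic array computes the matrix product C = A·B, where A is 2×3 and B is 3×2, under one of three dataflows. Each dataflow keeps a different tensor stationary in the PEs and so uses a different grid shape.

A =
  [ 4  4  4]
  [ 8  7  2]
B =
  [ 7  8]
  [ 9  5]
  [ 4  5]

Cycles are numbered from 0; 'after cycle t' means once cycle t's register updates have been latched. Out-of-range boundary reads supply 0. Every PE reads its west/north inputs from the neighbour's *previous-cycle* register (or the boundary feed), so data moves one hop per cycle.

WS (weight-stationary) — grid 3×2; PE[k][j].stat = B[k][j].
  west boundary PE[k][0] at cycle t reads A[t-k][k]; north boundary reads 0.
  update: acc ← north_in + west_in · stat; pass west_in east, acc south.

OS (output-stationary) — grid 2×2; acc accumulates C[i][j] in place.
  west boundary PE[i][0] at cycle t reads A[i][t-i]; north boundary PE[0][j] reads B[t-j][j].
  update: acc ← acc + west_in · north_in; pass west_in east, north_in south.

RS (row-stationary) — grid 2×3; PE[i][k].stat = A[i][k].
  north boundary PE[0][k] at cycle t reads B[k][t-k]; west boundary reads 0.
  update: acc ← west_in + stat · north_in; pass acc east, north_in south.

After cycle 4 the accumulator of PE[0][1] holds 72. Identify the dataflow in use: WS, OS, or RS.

dataflow = OS

WS [3×2] PE[0][1] across cycles:
  cycle 0: PE[0][1] → acc 0, east 0, south 0
  cycle 1: PE[0][1] → acc 32, east 4, south 32
  cycle 2: PE[0][1] → acc 64, east 8, south 64
  cycle 3: PE[0][1] → acc 0, east 0, south 0
  cycle 4: PE[0][1] → acc 0, east 0, south 0
OS [2×2] PE[0][1] across cycles:
  cycle 0: PE[0][1] → acc 0, east 0, south 0
  cycle 1: PE[0][1] → acc 32, east 4, south 8
  cycle 2: PE[0][1] → acc 52, east 4, south 5
  cycle 3: PE[0][1] → acc 72, east 4, south 5
  cycle 4: PE[0][1] → acc 72, east 0, south 0
RS [2×3] PE[0][1] across cycles:
  cycle 0: PE[0][1] → acc 0, east 0, south 0
  cycle 1: PE[0][1] → acc 64, east 64, south 9
  cycle 2: PE[0][1] → acc 52, east 52, south 5
  cycle 3: PE[0][1] → acc 0, east 0, south 0
  cycle 4: PE[0][1] → acc 0, east 0, south 0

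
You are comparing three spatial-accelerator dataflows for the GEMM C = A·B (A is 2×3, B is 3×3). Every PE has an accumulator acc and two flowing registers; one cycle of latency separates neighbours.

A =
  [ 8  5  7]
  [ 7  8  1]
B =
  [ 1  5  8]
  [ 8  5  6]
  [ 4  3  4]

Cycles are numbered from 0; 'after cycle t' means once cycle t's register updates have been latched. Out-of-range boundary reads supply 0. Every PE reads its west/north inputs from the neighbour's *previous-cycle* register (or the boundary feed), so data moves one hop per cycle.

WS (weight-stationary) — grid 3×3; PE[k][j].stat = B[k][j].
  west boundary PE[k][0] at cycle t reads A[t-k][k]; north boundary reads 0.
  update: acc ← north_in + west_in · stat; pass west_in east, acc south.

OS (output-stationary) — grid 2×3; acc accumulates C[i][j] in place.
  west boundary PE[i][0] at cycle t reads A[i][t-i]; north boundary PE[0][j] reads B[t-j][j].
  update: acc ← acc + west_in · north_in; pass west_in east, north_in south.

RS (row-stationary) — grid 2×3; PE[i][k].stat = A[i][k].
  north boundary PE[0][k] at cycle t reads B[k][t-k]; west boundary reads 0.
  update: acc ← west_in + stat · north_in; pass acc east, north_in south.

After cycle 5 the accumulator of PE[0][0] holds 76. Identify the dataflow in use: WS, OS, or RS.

WS (3×3 grid), PE[0][0]:
  after 0 — PE[0][0] acc=8, pass-E 8, pass-S 8
  after 1 — PE[0][0] acc=7, pass-E 7, pass-S 7
  after 2 — PE[0][0] acc=0, pass-E 0, pass-S 0
  after 3 — PE[0][0] acc=0, pass-E 0, pass-S 0
  after 4 — PE[0][0] acc=0, pass-E 0, pass-S 0
  after 5 — PE[0][0] acc=0, pass-E 0, pass-S 0
OS (2×3 grid), PE[0][0]:
  after 0 — PE[0][0] acc=8, pass-E 8, pass-S 1
  after 1 — PE[0][0] acc=48, pass-E 5, pass-S 8
  after 2 — PE[0][0] acc=76, pass-E 7, pass-S 4
  after 3 — PE[0][0] acc=76, pass-E 0, pass-S 0
  after 4 — PE[0][0] acc=76, pass-E 0, pass-S 0
  after 5 — PE[0][0] acc=76, pass-E 0, pass-S 0
RS (2×3 grid), PE[0][0]:
  after 0 — PE[0][0] acc=8, pass-E 8, pass-S 1
  after 1 — PE[0][0] acc=40, pass-E 40, pass-S 5
  after 2 — PE[0][0] acc=64, pass-E 64, pass-S 8
  after 3 — PE[0][0] acc=0, pass-E 0, pass-S 0
  after 4 — PE[0][0] acc=0, pass-E 0, pass-S 0
  after 5 — PE[0][0] acc=0, pass-E 0, pass-S 0

dataflow = OS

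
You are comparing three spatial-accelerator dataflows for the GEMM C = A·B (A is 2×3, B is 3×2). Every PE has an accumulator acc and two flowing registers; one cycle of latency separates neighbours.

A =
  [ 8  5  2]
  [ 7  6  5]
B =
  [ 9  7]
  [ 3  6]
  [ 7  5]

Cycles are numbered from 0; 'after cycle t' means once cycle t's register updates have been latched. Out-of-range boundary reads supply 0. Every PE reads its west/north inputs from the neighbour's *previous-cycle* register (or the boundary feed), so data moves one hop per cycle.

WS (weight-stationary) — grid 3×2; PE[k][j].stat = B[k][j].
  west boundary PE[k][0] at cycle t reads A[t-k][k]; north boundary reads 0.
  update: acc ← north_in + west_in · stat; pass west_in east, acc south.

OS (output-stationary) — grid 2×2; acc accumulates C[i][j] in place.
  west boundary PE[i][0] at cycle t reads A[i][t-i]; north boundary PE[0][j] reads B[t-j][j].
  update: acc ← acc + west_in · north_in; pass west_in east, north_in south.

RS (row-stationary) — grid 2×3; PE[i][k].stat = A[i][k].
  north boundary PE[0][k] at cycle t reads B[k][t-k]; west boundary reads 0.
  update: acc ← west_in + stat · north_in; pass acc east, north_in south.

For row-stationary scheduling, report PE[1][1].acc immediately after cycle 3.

PE[1][1].acc = 85

RS (2×3). Following PE[1][1] plus its west/north inputs:
  step 0 · PE0,1: acc=0; fwd→0 fwd↓0
  step 0 · PE1,0: acc=0; fwd→0 fwd↓0
  step 0 · PE1,1: acc=0; fwd→0 fwd↓0
  step 1 · PE0,1: acc=87; fwd→87 fwd↓3
  step 1 · PE1,0: acc=63; fwd→63 fwd↓9
  step 1 · PE1,1: acc=0; fwd→0 fwd↓0
  step 2 · PE0,1: acc=86; fwd→86 fwd↓6
  step 2 · PE1,0: acc=49; fwd→49 fwd↓7
  step 2 · PE1,1: acc=81; fwd→81 fwd↓3
  step 3 · PE0,1: acc=0; fwd→0 fwd↓0
  step 3 · PE1,0: acc=0; fwd→0 fwd↓0
  step 3 · PE1,1: acc=85; fwd→85 fwd↓6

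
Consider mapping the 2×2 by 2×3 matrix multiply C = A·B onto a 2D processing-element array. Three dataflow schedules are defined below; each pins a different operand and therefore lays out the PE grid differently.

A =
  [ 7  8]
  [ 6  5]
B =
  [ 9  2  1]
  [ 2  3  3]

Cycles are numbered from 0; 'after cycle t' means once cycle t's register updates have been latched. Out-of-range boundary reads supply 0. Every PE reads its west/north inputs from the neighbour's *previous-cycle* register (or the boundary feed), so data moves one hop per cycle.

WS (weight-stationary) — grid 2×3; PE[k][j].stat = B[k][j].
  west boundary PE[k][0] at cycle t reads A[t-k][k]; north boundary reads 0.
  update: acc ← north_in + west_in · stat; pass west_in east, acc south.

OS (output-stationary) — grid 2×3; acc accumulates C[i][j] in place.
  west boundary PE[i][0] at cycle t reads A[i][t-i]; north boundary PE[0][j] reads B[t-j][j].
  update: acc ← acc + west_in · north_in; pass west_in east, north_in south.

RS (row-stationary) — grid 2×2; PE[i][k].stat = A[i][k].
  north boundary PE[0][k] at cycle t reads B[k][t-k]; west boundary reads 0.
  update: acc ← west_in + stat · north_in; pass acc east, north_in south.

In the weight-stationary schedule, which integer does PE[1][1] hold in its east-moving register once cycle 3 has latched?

register = 5

WS on a 2×3 grid — tracing PE[1][1] and its feeders:
  cycle 0: PE[0][1] → acc 0, east 0, south 0
  cycle 0: PE[1][0] → acc 0, east 0, south 0
  cycle 0: PE[1][1] → acc 0, east 0, south 0
  cycle 1: PE[0][1] → acc 14, east 7, south 14
  cycle 1: PE[1][0] → acc 79, east 8, south 79
  cycle 1: PE[1][1] → acc 0, east 0, south 0
  cycle 2: PE[0][1] → acc 12, east 6, south 12
  cycle 2: PE[1][0] → acc 64, east 5, south 64
  cycle 2: PE[1][1] → acc 38, east 8, south 38
  cycle 3: PE[0][1] → acc 0, east 0, south 0
  cycle 3: PE[1][0] → acc 0, east 0, south 0
  cycle 3: PE[1][1] → acc 27, east 5, south 27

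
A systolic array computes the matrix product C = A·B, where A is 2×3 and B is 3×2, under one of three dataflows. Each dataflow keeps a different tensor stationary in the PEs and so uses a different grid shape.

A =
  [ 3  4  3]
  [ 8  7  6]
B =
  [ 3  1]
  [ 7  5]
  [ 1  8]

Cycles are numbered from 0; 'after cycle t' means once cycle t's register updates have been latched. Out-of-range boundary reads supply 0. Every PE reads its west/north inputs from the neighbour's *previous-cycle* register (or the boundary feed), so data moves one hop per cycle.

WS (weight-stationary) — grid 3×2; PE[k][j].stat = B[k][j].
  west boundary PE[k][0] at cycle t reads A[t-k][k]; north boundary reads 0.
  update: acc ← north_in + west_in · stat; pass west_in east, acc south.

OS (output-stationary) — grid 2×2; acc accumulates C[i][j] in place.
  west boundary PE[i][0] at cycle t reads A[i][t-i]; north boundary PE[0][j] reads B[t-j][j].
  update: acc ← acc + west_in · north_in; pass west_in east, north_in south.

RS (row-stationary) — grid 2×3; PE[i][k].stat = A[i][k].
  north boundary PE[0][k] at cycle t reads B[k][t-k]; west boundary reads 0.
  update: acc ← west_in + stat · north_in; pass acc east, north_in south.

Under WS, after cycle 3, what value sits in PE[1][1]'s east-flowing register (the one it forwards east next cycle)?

register = 7

Tracing WS — 3×2 array, target PE[1][1]:
  cycle 0: PE[0][1] → acc 0, east 0, south 0
  cycle 0: PE[1][0] → acc 0, east 0, south 0
  cycle 0: PE[1][1] → acc 0, east 0, south 0
  cycle 1: PE[0][1] → acc 3, east 3, south 3
  cycle 1: PE[1][0] → acc 37, east 4, south 37
  cycle 1: PE[1][1] → acc 0, east 0, south 0
  cycle 2: PE[0][1] → acc 8, east 8, south 8
  cycle 2: PE[1][0] → acc 73, east 7, south 73
  cycle 2: PE[1][1] → acc 23, east 4, south 23
  cycle 3: PE[0][1] → acc 0, east 0, south 0
  cycle 3: PE[1][0] → acc 0, east 0, south 0
  cycle 3: PE[1][1] → acc 43, east 7, south 43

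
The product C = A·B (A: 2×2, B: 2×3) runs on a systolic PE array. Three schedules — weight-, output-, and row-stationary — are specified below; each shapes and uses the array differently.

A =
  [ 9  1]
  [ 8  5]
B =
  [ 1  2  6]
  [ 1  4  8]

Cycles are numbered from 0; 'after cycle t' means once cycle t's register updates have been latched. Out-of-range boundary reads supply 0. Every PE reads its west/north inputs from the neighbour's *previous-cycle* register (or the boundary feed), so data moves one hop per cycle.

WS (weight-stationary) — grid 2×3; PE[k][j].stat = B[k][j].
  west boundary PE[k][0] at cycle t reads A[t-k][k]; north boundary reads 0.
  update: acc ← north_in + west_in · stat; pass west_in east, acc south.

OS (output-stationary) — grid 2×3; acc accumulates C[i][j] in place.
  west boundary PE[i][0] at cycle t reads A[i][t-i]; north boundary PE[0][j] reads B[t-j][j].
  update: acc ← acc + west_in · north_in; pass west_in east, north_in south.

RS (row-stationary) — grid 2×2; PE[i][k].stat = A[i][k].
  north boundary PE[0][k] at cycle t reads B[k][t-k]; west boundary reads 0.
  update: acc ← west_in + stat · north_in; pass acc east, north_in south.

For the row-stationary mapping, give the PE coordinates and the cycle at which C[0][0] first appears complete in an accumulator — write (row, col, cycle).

RS: C[0][0] accumulates in PE[0][1]:
  after 0 — PE[0][1] acc=0, pass-E 0, pass-S 0
  after 1 — PE[0][1] acc=10, pass-E 10, pass-S 1

(row, col, cycle) = (0, 1, 1)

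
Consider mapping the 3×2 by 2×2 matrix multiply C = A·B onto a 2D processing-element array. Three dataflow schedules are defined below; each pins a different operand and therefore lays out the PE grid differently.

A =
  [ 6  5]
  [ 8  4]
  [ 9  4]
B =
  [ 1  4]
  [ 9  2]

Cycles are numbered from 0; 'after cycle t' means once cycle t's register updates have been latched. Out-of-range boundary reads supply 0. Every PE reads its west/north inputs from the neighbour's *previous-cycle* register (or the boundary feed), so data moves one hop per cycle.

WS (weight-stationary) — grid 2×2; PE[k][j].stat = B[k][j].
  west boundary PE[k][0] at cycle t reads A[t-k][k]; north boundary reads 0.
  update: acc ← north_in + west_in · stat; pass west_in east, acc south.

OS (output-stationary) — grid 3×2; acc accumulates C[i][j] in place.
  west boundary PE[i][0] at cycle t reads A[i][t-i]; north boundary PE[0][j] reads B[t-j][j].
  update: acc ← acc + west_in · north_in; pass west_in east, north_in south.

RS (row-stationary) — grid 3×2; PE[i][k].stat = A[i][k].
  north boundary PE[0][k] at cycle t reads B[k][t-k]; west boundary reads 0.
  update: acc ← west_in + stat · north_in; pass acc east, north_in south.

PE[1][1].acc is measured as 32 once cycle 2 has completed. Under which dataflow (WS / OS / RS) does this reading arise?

Under WS (2×2), PE[1][1]:
  0: (1,1).acc=0  regs=<0,0>
  1: (1,1).acc=0  regs=<0,0>
  2: (1,1).acc=34  regs=<5,34>
Under OS (3×2), PE[1][1]:
  0: (1,1).acc=0  regs=<0,0>
  1: (1,1).acc=0  regs=<0,0>
  2: (1,1).acc=32  regs=<8,4>
Under RS (3×2), PE[1][1]:
  0: (1,1).acc=0  regs=<0,0>
  1: (1,1).acc=0  regs=<0,0>
  2: (1,1).acc=44  regs=<44,9>

dataflow = OS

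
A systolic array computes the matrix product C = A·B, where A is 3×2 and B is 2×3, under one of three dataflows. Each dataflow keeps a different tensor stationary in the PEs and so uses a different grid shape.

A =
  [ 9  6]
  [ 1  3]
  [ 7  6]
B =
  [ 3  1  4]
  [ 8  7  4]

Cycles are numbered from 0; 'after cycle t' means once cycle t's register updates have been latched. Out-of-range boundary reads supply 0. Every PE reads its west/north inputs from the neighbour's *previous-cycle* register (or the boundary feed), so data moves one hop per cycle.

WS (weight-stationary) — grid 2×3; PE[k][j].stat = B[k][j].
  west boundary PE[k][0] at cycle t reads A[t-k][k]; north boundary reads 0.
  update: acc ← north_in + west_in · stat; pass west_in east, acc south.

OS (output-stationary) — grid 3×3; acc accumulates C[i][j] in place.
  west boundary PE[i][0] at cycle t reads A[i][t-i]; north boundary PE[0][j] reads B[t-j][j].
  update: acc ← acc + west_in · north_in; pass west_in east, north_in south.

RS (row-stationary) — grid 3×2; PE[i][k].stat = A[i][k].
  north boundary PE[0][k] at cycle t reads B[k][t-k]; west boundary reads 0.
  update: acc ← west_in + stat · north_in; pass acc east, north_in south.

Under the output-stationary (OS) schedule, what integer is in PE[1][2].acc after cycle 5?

Tracing OS — 3×3 array, target PE[1][2]:
  cycle 0: PE[0][2] → acc 0, east 0, south 0
  cycle 0: PE[1][1] → acc 0, east 0, south 0
  cycle 0: PE[1][2] → acc 0, east 0, south 0
  cycle 1: PE[0][2] → acc 0, east 0, south 0
  cycle 1: PE[1][1] → acc 0, east 0, south 0
  cycle 1: PE[1][2] → acc 0, east 0, south 0
  cycle 2: PE[0][2] → acc 36, east 9, south 4
  cycle 2: PE[1][1] → acc 1, east 1, south 1
  cycle 2: PE[1][2] → acc 0, east 0, south 0
  cycle 3: PE[0][2] → acc 60, east 6, south 4
  cycle 3: PE[1][1] → acc 22, east 3, south 7
  cycle 3: PE[1][2] → acc 4, east 1, south 4
  cycle 4: PE[0][2] → acc 60, east 0, south 0
  cycle 4: PE[1][1] → acc 22, east 0, south 0
  cycle 4: PE[1][2] → acc 16, east 3, south 4
  cycle 5: PE[0][2] → acc 60, east 0, south 0
  cycle 5: PE[1][1] → acc 22, east 0, south 0
  cycle 5: PE[1][2] → acc 16, east 0, south 0

PE[1][2].acc = 16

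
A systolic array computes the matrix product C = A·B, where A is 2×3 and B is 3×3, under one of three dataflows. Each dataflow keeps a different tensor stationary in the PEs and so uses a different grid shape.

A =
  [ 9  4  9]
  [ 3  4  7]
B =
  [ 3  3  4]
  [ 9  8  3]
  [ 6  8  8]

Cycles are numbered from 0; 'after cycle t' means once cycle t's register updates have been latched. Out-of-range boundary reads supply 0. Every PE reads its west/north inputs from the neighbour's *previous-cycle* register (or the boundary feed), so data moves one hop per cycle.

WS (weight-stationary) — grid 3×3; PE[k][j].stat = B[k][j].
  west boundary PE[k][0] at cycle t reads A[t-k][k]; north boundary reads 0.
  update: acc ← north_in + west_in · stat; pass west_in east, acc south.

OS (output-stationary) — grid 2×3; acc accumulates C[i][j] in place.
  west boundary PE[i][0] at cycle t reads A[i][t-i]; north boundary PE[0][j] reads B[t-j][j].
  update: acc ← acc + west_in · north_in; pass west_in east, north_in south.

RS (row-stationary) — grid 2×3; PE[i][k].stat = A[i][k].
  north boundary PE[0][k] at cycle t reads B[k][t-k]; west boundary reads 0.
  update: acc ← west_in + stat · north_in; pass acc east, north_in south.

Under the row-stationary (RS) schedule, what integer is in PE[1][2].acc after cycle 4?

RS (2×3). Following PE[1][2] plus its west/north inputs:
  @0  [0,2]  acc 0  |  →0  ↓0
  @0  [1,1]  acc 0  |  →0  ↓0
  @0  [1,2]  acc 0  |  →0  ↓0
  @1  [0,2]  acc 0  |  →0  ↓0
  @1  [1,1]  acc 0  |  →0  ↓0
  @1  [1,2]  acc 0  |  →0  ↓0
  @2  [0,2]  acc 117  |  →117  ↓6
  @2  [1,1]  acc 45  |  →45  ↓9
  @2  [1,2]  acc 0  |  →0  ↓0
  @3  [0,2]  acc 131  |  →131  ↓8
  @3  [1,1]  acc 41  |  →41  ↓8
  @3  [1,2]  acc 87  |  →87  ↓6
  @4  [0,2]  acc 120  |  →120  ↓8
  @4  [1,1]  acc 24  |  →24  ↓3
  @4  [1,2]  acc 97  |  →97  ↓8

PE[1][2].acc = 97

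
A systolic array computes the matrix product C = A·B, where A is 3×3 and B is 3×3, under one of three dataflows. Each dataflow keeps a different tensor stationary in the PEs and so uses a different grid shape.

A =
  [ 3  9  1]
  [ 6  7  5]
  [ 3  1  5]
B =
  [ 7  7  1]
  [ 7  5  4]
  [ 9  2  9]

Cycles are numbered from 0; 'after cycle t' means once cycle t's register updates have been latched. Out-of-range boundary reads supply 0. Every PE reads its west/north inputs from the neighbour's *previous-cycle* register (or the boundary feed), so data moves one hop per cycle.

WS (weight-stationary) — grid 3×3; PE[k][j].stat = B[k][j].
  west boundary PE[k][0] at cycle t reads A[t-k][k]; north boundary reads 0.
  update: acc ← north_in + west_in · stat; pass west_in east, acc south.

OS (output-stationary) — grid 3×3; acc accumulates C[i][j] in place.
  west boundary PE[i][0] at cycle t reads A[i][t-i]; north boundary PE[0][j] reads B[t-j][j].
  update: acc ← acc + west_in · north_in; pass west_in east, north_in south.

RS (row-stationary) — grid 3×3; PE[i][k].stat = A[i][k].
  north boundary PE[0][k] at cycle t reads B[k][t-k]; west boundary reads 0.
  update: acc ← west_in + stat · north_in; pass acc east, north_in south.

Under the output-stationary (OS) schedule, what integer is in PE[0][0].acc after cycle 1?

PE[0][0].acc = 84

Tracing OS — 3×3 array, target PE[0][0]:
  0: (0,0).acc=21  regs=<3,7>
  1: (0,0).acc=84  regs=<9,7>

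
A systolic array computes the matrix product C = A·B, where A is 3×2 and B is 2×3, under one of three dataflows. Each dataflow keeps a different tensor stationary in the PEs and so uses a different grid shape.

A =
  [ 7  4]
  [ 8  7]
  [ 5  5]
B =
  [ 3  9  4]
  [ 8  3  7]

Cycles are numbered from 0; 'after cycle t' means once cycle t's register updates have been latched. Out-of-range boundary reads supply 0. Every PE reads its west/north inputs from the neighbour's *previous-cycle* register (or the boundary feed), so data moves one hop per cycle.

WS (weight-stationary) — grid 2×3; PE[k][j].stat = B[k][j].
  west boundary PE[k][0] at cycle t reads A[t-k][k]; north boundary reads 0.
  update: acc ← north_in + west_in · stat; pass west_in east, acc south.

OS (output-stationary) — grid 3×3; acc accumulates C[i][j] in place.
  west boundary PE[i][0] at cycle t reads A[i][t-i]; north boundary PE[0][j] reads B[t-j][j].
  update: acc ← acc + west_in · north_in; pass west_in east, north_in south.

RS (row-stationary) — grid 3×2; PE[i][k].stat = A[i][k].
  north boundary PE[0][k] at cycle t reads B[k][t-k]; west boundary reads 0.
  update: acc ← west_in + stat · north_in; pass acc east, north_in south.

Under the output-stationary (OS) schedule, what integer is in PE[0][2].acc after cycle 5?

Tracing OS — 3×3 array, target PE[0][2]:
  c0 r0c1: 0 / 0 / 0
  c0 r0c2: 0 / 0 / 0
  c1 r0c1: 63 / 7 / 9
  c1 r0c2: 0 / 0 / 0
  c2 r0c1: 75 / 4 / 3
  c2 r0c2: 28 / 7 / 4
  c3 r0c1: 75 / 0 / 0
  c3 r0c2: 56 / 4 / 7
  c4 r0c1: 75 / 0 / 0
  c4 r0c2: 56 / 0 / 0
  c5 r0c1: 75 / 0 / 0
  c5 r0c2: 56 / 0 / 0

PE[0][2].acc = 56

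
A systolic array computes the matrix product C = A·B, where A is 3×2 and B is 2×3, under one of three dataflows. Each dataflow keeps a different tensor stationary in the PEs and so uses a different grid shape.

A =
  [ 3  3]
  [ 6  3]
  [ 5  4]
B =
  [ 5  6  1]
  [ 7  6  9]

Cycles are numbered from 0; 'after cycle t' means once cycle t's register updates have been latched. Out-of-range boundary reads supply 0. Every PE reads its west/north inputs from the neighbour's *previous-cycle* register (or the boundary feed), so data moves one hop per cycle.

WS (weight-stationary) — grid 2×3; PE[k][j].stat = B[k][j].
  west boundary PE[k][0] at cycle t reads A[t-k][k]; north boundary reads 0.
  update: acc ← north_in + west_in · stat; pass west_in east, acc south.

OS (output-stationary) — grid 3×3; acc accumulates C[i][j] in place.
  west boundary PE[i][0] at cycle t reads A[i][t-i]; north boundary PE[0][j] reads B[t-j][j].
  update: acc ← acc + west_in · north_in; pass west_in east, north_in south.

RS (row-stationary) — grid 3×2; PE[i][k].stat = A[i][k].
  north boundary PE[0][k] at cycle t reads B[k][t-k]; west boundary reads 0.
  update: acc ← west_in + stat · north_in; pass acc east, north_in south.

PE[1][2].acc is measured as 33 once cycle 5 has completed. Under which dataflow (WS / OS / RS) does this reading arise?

WS (2×3 grid), PE[1][2]:
  @0  [1,2]  acc 0  |  →0  ↓0
  @1  [1,2]  acc 0  |  →0  ↓0
  @2  [1,2]  acc 0  |  →0  ↓0
  @3  [1,2]  acc 30  |  →3  ↓30
  @4  [1,2]  acc 33  |  →3  ↓33
  @5  [1,2]  acc 41  |  →4  ↓41
OS (3×3 grid), PE[1][2]:
  @0  [1,2]  acc 0  |  →0  ↓0
  @1  [1,2]  acc 0  |  →0  ↓0
  @2  [1,2]  acc 0  |  →0  ↓0
  @3  [1,2]  acc 6  |  →6  ↓1
  @4  [1,2]  acc 33  |  →3  ↓9
  @5  [1,2]  acc 33  |  →0  ↓0
— RS: 3×2 array has no PE[1][2].

dataflow = OS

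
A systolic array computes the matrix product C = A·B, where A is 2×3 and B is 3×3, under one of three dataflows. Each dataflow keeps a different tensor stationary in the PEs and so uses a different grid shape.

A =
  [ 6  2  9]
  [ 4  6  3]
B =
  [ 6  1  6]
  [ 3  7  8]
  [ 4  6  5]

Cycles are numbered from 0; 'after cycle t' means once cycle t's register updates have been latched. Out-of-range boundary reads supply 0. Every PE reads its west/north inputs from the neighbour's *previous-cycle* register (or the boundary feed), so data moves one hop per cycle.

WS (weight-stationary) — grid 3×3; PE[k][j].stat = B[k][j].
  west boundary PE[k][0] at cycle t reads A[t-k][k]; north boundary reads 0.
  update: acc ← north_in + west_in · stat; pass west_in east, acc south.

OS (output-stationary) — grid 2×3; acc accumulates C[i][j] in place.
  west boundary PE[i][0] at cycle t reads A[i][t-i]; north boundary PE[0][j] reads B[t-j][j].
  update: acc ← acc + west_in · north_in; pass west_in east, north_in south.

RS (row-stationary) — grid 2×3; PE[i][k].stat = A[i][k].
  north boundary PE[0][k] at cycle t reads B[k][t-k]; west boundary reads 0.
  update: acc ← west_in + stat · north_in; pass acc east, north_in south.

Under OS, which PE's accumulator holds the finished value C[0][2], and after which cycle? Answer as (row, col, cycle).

(row, col, cycle) = (0, 2, 4)

OS: C[0][2] accumulates in PE[0][2]:
  step 0 · PE0,2: acc=0; fwd→0 fwd↓0
  step 1 · PE0,2: acc=0; fwd→0 fwd↓0
  step 2 · PE0,2: acc=36; fwd→6 fwd↓6
  step 3 · PE0,2: acc=52; fwd→2 fwd↓8
  step 4 · PE0,2: acc=97; fwd→9 fwd↓5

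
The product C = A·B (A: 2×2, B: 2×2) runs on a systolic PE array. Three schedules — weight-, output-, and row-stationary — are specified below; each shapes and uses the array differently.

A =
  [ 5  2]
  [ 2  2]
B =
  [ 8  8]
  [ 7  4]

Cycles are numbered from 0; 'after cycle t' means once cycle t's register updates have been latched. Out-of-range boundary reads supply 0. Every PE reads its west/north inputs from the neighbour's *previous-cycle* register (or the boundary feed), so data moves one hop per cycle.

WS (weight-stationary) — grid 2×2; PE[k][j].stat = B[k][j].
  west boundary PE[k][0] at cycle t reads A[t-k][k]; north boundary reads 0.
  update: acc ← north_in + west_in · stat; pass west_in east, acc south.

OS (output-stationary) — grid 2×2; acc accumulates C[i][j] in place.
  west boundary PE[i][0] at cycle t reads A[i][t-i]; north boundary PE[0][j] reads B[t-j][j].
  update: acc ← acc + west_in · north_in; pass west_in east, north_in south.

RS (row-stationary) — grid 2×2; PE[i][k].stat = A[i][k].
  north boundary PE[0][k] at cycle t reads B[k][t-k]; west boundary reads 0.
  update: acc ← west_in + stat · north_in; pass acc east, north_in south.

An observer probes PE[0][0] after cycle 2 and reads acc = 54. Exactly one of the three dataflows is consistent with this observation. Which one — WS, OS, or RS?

dataflow = OS

WS (2×2 grid), PE[0][0]:
  after 0 — PE[0][0] acc=40, pass-E 5, pass-S 40
  after 1 — PE[0][0] acc=16, pass-E 2, pass-S 16
  after 2 — PE[0][0] acc=0, pass-E 0, pass-S 0
OS (2×2 grid), PE[0][0]:
  after 0 — PE[0][0] acc=40, pass-E 5, pass-S 8
  after 1 — PE[0][0] acc=54, pass-E 2, pass-S 7
  after 2 — PE[0][0] acc=54, pass-E 0, pass-S 0
RS (2×2 grid), PE[0][0]:
  after 0 — PE[0][0] acc=40, pass-E 40, pass-S 8
  after 1 — PE[0][0] acc=40, pass-E 40, pass-S 8
  after 2 — PE[0][0] acc=0, pass-E 0, pass-S 0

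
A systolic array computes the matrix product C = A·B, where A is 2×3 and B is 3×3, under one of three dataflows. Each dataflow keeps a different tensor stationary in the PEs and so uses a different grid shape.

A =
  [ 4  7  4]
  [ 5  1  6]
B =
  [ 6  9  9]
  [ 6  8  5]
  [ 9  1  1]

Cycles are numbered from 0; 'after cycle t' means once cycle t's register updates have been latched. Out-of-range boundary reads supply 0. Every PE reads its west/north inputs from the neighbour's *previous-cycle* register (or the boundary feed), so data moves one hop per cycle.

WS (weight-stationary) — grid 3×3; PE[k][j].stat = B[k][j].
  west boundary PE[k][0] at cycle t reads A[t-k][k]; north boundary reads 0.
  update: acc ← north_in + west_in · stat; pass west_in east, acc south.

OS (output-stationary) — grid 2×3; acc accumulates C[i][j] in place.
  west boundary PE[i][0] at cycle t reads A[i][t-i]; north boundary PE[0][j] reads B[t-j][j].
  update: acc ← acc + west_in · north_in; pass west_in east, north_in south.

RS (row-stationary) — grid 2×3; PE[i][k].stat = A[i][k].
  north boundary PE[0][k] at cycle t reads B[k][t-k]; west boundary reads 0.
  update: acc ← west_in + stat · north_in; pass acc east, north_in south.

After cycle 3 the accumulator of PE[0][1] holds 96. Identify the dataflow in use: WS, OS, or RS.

dataflow = OS

WS [3×3] PE[0][1] across cycles:
  0: (0,1).acc=0  regs=<0,0>
  1: (0,1).acc=36  regs=<4,36>
  2: (0,1).acc=45  regs=<5,45>
  3: (0,1).acc=0  regs=<0,0>
OS [2×3] PE[0][1] across cycles:
  0: (0,1).acc=0  regs=<0,0>
  1: (0,1).acc=36  regs=<4,9>
  2: (0,1).acc=92  regs=<7,8>
  3: (0,1).acc=96  regs=<4,1>
RS [2×3] PE[0][1] across cycles:
  0: (0,1).acc=0  regs=<0,0>
  1: (0,1).acc=66  regs=<66,6>
  2: (0,1).acc=92  regs=<92,8>
  3: (0,1).acc=71  regs=<71,5>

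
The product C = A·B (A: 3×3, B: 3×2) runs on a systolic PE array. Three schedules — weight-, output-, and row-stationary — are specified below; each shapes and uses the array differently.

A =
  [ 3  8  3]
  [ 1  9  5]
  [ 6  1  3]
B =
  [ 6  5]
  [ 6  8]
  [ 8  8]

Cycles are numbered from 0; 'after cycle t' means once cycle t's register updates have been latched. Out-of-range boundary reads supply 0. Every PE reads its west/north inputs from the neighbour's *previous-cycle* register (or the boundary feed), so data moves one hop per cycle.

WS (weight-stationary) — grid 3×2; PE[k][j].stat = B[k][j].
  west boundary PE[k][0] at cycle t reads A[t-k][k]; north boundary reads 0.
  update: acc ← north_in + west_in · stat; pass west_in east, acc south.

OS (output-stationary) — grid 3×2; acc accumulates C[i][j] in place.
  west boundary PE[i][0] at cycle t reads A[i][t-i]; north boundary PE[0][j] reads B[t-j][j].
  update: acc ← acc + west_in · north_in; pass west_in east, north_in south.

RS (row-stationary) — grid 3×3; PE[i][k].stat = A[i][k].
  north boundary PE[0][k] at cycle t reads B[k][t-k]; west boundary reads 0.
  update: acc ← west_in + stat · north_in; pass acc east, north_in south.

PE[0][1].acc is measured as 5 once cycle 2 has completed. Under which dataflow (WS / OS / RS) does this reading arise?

dataflow = WS

WS (3×2 grid), PE[0][1]:
  t=0 PE[0][1]: acc=0 h=0 v=0
  t=1 PE[0][1]: acc=15 h=3 v=15
  t=2 PE[0][1]: acc=5 h=1 v=5
OS (3×2 grid), PE[0][1]:
  t=0 PE[0][1]: acc=0 h=0 v=0
  t=1 PE[0][1]: acc=15 h=3 v=5
  t=2 PE[0][1]: acc=79 h=8 v=8
RS (3×3 grid), PE[0][1]:
  t=0 PE[0][1]: acc=0 h=0 v=0
  t=1 PE[0][1]: acc=66 h=66 v=6
  t=2 PE[0][1]: acc=79 h=79 v=8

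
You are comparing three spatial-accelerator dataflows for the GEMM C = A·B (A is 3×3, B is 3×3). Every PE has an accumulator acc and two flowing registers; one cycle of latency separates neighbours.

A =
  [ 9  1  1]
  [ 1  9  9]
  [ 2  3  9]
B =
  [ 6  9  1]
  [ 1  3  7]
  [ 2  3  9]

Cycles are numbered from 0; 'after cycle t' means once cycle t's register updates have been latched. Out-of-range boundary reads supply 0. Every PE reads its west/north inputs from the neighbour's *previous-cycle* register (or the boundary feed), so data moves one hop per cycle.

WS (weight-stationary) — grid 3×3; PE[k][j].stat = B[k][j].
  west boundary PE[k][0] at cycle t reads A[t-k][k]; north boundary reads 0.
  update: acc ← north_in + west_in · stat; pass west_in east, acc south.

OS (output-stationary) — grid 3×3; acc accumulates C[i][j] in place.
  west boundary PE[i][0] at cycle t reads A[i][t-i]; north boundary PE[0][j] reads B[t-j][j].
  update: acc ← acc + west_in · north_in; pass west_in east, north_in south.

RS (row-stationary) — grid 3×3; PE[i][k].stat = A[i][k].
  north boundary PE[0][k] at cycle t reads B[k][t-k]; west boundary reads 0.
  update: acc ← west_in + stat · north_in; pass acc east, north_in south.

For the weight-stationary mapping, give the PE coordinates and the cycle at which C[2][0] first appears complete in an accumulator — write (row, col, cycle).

WS — PE[2][0] is where C[2][0] collects:
  c0 r2c0: 0 / 0 / 0
  c1 r2c0: 0 / 0 / 0
  c2 r2c0: 57 / 1 / 57
  c3 r2c0: 33 / 9 / 33
  c4 r2c0: 33 / 9 / 33

(row, col, cycle) = (2, 0, 4)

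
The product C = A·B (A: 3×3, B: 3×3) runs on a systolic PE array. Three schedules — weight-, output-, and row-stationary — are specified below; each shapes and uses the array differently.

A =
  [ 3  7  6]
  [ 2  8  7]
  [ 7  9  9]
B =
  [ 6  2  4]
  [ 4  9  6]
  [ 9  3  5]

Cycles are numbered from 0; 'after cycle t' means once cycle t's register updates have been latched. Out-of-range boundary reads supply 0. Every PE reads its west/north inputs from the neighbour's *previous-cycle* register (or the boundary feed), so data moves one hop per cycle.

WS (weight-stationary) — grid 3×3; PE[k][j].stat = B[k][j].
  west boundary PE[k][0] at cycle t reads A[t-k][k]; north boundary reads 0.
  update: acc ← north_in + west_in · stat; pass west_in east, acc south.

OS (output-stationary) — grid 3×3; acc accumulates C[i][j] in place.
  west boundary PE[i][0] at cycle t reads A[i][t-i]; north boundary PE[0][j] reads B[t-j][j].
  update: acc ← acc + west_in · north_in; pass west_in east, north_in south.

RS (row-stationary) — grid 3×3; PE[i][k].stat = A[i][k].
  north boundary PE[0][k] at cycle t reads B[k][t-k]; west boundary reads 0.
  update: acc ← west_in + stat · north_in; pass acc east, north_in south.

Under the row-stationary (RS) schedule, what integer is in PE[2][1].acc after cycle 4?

Tracing RS — 3×3 array, target PE[2][1]:
  [0] (1,1) acc=0 (h:0 v:0)
  [0] (2,0) acc=0 (h:0 v:0)
  [0] (2,1) acc=0 (h:0 v:0)
  [1] (1,1) acc=0 (h:0 v:0)
  [1] (2,0) acc=0 (h:0 v:0)
  [1] (2,1) acc=0 (h:0 v:0)
  [2] (1,1) acc=44 (h:44 v:4)
  [2] (2,0) acc=42 (h:42 v:6)
  [2] (2,1) acc=0 (h:0 v:0)
  [3] (1,1) acc=76 (h:76 v:9)
  [3] (2,0) acc=14 (h:14 v:2)
  [3] (2,1) acc=78 (h:78 v:4)
  [4] (1,1) acc=56 (h:56 v:6)
  [4] (2,0) acc=28 (h:28 v:4)
  [4] (2,1) acc=95 (h:95 v:9)

PE[2][1].acc = 95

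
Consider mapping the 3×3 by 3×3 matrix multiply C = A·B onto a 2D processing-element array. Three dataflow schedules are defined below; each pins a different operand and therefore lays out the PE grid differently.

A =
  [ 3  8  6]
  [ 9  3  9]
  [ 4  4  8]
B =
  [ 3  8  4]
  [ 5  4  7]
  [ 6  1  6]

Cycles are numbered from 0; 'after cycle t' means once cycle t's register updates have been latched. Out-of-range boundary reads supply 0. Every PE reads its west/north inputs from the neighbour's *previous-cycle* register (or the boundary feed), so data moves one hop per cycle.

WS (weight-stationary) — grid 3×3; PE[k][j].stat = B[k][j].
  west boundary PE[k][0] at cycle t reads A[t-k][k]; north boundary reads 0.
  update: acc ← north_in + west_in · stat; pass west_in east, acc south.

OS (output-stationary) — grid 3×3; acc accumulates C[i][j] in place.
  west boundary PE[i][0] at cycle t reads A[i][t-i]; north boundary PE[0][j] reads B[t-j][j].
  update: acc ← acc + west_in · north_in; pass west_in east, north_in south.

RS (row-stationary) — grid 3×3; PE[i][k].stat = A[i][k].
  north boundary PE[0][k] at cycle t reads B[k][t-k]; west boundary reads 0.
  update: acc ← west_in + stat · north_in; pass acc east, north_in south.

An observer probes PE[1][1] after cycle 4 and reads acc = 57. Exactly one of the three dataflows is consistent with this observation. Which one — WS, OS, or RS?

dataflow = RS

WS (3×3 grid), PE[1][1]:
  0: (1,1).acc=0  regs=<0,0>
  1: (1,1).acc=0  regs=<0,0>
  2: (1,1).acc=56  regs=<8,56>
  3: (1,1).acc=84  regs=<3,84>
  4: (1,1).acc=48  regs=<4,48>
OS (3×3 grid), PE[1][1]:
  0: (1,1).acc=0  regs=<0,0>
  1: (1,1).acc=0  regs=<0,0>
  2: (1,1).acc=72  regs=<9,8>
  3: (1,1).acc=84  regs=<3,4>
  4: (1,1).acc=93  regs=<9,1>
RS (3×3 grid), PE[1][1]:
  0: (1,1).acc=0  regs=<0,0>
  1: (1,1).acc=0  regs=<0,0>
  2: (1,1).acc=42  regs=<42,5>
  3: (1,1).acc=84  regs=<84,4>
  4: (1,1).acc=57  regs=<57,7>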